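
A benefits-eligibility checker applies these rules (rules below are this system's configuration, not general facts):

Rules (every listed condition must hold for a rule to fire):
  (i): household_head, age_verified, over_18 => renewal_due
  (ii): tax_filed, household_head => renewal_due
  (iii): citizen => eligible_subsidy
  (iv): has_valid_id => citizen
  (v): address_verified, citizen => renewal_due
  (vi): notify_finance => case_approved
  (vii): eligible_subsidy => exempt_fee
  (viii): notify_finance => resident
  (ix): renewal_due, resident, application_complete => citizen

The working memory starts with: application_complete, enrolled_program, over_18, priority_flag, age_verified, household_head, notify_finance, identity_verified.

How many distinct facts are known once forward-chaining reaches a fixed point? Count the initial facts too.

Round 1 fires (i), (vi), (viii), giving renewal_due, case_approved, resident.
Round 2 fires (ix), giving citizen.
Round 3 fires (iii), giving eligible_subsidy.
Round 4 fires (vii), giving exempt_fee.
Closure: {age_verified, application_complete, case_approved, citizen, eligible_subsidy, enrolled_program, exempt_fee, household_head, identity_verified, notify_finance, over_18, priority_flag, renewal_due, resident} — 14 facts.

14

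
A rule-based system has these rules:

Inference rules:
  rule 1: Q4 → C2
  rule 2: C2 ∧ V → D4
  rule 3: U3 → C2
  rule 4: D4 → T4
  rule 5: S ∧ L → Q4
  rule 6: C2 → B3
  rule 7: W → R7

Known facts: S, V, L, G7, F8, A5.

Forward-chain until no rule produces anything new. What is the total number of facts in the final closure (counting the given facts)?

Round 1: rule 5 [S ∧ L → Q4]. Adds Q4.
Round 2: rule 1 [Q4 → C2]. Adds C2.
Round 3: rule 2 [C2 ∧ V → D4]; rule 6 [C2 → B3]. Adds D4, B3.
Round 4: rule 4 [D4 → T4]. Adds T4.
Closure: {A5, B3, C2, D4, F8, G7, L, Q4, S, T4, V} — 11 facts.

11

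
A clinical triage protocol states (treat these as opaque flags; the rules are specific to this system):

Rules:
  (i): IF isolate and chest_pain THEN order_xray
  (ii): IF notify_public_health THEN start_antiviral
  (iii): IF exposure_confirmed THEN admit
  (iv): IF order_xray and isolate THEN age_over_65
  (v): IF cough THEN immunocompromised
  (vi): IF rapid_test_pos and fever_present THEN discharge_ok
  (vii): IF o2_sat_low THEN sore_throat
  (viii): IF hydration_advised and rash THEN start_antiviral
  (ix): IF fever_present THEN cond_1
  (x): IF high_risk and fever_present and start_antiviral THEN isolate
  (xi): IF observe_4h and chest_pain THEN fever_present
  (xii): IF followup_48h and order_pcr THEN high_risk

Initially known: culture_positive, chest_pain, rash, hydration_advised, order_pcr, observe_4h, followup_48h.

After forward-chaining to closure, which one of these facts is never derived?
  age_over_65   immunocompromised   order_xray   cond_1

Round 1 fires (viii), (xi), (xii), giving start_antiviral, fever_present, high_risk.
Round 2 fires (ix), (x), giving cond_1, isolate.
Round 3 fires (i), giving order_xray.
Round 4 fires (iv), giving age_over_65.
Derived: order_xray (round 3), cond_1 (round 2), age_over_65 (round 4). immunocompromised never appears in any round.

immunocompromised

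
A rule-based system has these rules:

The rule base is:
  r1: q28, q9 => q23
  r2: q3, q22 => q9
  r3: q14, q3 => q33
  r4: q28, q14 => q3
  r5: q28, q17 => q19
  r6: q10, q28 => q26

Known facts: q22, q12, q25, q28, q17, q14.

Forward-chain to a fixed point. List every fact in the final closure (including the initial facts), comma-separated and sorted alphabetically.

q12, q14, q17, q19, q22, q23, q25, q28, q3, q33, q9

Round 1: r4 [q28, q14 => q3]; r5 [q28, q17 => q19]. New: q3, q19.
Round 2: r2 [q3, q22 => q9]; r3 [q14, q3 => q33]. New: q9, q33.
Round 3: r1 [q28, q9 => q23]. New: q23.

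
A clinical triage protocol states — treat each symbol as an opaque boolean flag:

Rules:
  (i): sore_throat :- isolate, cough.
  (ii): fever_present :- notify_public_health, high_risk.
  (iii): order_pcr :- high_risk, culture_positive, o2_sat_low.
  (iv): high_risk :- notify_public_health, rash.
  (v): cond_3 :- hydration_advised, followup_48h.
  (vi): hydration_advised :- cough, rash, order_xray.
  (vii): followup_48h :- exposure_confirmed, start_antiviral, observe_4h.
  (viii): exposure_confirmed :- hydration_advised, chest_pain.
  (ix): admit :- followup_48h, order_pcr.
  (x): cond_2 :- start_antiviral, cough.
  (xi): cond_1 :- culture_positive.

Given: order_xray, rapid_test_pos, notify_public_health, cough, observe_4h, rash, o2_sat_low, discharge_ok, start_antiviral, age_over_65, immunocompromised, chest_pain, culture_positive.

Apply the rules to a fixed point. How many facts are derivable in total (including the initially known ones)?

Round 1: (iv) [high_risk :- notify_public_health, rash.]; (vi) [hydration_advised :- cough, rash, order_xray.]; (x) [cond_2 :- start_antiviral, cough.]; (xi) [cond_1 :- culture_positive.]. New: high_risk, hydration_advised, cond_2, cond_1.
Round 2: (ii) [fever_present :- notify_public_health, high_risk.]; (iii) [order_pcr :- high_risk, culture_positive, o2_sat_low.]; (viii) [exposure_confirmed :- hydration_advised, chest_pain.]. New: fever_present, order_pcr, exposure_confirmed.
Round 3: (vii) [followup_48h :- exposure_confirmed, start_antiviral, observe_4h.]. New: followup_48h.
Round 4: (v) [cond_3 :- hydration_advised, followup_48h.]; (ix) [admit :- followup_48h, order_pcr.]. New: cond_3, admit.
Closure: {admit, age_over_65, chest_pain, cond_1, cond_2, cond_3, cough, culture_positive, discharge_ok, exposure_confirmed, fever_present, followup_48h, high_risk, hydration_advised, immunocompromised, notify_public_health, o2_sat_low, observe_4h, order_pcr, order_xray, rapid_test_pos, rash, start_antiviral} — 23 facts.

23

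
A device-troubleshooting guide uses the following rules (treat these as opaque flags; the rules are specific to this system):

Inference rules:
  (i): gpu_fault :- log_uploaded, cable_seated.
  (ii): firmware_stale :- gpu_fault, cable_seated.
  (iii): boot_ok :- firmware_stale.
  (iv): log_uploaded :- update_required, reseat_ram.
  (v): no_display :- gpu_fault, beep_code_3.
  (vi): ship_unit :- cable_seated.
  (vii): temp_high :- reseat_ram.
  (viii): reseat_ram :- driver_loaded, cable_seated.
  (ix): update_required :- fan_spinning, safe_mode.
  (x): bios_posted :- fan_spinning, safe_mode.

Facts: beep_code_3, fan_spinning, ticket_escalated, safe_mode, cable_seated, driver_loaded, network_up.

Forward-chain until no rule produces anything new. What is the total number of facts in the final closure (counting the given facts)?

Round 1: (vi) [ship_unit :- cable_seated.]; (viii) [reseat_ram :- driver_loaded, cable_seated.]; (ix) [update_required :- fan_spinning, safe_mode.]; (x) [bios_posted :- fan_spinning, safe_mode.]. Adds ship_unit, reseat_ram, update_required, bios_posted.
Round 2: (iv) [log_uploaded :- update_required, reseat_ram.]; (vii) [temp_high :- reseat_ram.]. Adds log_uploaded, temp_high.
Round 3: (i) [gpu_fault :- log_uploaded, cable_seated.]. Adds gpu_fault.
Round 4: (ii) [firmware_stale :- gpu_fault, cable_seated.]; (v) [no_display :- gpu_fault, beep_code_3.]. Adds firmware_stale, no_display.
Round 5: (iii) [boot_ok :- firmware_stale.]. Adds boot_ok.
Closure: {beep_code_3, bios_posted, boot_ok, cable_seated, driver_loaded, fan_spinning, firmware_stale, gpu_fault, log_uploaded, network_up, no_display, reseat_ram, safe_mode, ship_unit, temp_high, ticket_escalated, update_required} — 17 facts.

17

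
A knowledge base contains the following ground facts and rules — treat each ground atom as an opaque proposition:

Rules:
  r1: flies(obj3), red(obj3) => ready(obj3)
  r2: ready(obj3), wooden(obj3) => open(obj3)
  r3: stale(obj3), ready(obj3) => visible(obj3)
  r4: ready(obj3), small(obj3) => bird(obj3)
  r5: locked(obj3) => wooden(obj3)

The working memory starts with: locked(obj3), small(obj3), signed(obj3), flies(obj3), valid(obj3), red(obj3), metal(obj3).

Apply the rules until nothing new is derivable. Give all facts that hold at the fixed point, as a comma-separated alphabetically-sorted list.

[1] r1 [flies(obj3), red(obj3) => ready(obj3)]; r5 [locked(obj3) => wooden(obj3)]. ⇒ new: ready(obj3), wooden(obj3).
[2] r2 [ready(obj3), wooden(obj3) => open(obj3)]; r4 [ready(obj3), small(obj3) => bird(obj3)]. ⇒ new: open(obj3), bird(obj3).

bird(obj3), flies(obj3), locked(obj3), metal(obj3), open(obj3), ready(obj3), red(obj3), signed(obj3), small(obj3), valid(obj3), wooden(obj3)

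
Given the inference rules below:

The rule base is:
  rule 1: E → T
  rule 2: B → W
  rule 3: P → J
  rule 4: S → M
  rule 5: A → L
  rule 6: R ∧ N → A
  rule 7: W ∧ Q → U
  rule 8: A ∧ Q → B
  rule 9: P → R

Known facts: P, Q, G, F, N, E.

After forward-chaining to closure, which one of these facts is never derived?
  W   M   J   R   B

M

Round 1: rule 1 [E → T]; rule 3 [P → J]; rule 9 [P → R]. Adds T, J, R.
Round 2: rule 6 [R ∧ N → A]. Adds A.
Round 3: rule 5 [A → L]; rule 8 [A ∧ Q → B]. Adds L, B.
Round 4: rule 2 [B → W]. Adds W.
Round 5: rule 7 [W ∧ Q → U]. Adds U.
Derived: W (round 4), R (round 1), J (round 1), B (round 3). M never appears in any round.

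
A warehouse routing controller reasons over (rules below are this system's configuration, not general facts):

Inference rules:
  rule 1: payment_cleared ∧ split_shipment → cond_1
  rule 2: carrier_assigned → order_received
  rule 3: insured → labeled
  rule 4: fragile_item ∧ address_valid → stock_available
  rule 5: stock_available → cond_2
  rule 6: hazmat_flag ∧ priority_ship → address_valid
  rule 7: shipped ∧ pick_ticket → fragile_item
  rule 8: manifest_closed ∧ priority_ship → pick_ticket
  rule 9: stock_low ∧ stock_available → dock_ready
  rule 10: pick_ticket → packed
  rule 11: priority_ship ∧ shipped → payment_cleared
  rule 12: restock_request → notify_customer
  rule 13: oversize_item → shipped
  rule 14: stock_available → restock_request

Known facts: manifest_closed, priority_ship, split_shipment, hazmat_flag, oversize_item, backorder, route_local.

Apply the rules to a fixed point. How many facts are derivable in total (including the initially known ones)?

Round 1: rule 6 [hazmat_flag ∧ priority_ship → address_valid]; rule 8 [manifest_closed ∧ priority_ship → pick_ticket]; rule 13 [oversize_item → shipped]. New: address_valid, pick_ticket, shipped.
Round 2: rule 7 [shipped ∧ pick_ticket → fragile_item]; rule 10 [pick_ticket → packed]; rule 11 [priority_ship ∧ shipped → payment_cleared]. New: fragile_item, packed, payment_cleared.
Round 3: rule 1 [payment_cleared ∧ split_shipment → cond_1]; rule 4 [fragile_item ∧ address_valid → stock_available]. New: cond_1, stock_available.
Round 4: rule 5 [stock_available → cond_2]; rule 14 [stock_available → restock_request]. New: cond_2, restock_request.
Round 5: rule 12 [restock_request → notify_customer]. New: notify_customer.
Closure: {address_valid, backorder, cond_1, cond_2, fragile_item, hazmat_flag, manifest_closed, notify_customer, oversize_item, packed, payment_cleared, pick_ticket, priority_ship, restock_request, route_local, shipped, split_shipment, stock_available} — 18 facts.

18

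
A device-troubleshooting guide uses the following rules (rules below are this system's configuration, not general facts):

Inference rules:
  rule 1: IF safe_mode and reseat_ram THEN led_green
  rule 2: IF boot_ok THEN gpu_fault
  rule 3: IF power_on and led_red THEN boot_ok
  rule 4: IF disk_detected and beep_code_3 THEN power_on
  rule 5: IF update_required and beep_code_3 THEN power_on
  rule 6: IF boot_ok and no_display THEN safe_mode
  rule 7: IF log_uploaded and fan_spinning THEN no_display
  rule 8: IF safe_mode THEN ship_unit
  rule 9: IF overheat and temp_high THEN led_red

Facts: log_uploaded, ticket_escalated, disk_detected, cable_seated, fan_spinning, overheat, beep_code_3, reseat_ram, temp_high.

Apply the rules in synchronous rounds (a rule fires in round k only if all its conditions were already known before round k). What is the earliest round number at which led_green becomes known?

Round 1: rule 4 [IF disk_detected and beep_code_3 THEN power_on]; rule 7 [IF log_uploaded and fan_spinning THEN no_display]; rule 9 [IF overheat and temp_high THEN led_red]. Adds power_on, no_display, led_red.
Round 2: rule 3 [IF power_on and led_red THEN boot_ok]. Adds boot_ok.
Round 3: rule 2 [IF boot_ok THEN gpu_fault]; rule 6 [IF boot_ok and no_display THEN safe_mode]. Adds gpu_fault, safe_mode.
Round 4: rule 1 [IF safe_mode and reseat_ram THEN led_green]; rule 8 [IF safe_mode THEN ship_unit]. Adds led_green, ship_unit.
led_green first appears in round 4.

4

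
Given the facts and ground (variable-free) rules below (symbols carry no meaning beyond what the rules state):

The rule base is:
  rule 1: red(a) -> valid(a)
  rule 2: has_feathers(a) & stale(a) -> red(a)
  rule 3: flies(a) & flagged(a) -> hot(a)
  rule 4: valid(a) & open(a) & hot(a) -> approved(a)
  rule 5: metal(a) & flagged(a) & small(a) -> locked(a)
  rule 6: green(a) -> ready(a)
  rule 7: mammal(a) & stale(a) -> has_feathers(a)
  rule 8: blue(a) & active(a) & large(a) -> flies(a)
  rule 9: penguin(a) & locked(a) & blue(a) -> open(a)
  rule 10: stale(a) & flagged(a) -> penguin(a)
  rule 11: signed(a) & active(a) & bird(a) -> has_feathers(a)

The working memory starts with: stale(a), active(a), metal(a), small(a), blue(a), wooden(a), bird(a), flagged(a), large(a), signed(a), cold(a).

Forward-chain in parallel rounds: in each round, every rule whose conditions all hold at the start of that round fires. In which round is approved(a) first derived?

4

Round 1 — rule 5, rule 8, rule 10, rule 11, derive locked(a), flies(a), penguin(a), has_feathers(a).
Round 2 — rule 2, rule 3, rule 9, derive red(a), hot(a), open(a).
Round 3 — rule 1, derive valid(a).
Round 4 — rule 4, derive approved(a).
approved(a) first appears in round 4.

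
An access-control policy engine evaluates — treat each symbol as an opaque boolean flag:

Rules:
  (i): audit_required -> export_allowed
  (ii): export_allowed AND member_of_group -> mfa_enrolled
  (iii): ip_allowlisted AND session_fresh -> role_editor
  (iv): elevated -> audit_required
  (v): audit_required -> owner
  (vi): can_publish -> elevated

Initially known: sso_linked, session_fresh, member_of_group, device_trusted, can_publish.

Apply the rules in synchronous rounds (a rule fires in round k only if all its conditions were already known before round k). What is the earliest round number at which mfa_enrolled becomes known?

4

Round 1: (vi) [can_publish -> elevated]. New: elevated.
Round 2: (iv) [elevated -> audit_required]. New: audit_required.
Round 3: (i) [audit_required -> export_allowed]; (v) [audit_required -> owner]. New: export_allowed, owner.
Round 4: (ii) [export_allowed AND member_of_group -> mfa_enrolled]. New: mfa_enrolled.
mfa_enrolled first appears in round 4.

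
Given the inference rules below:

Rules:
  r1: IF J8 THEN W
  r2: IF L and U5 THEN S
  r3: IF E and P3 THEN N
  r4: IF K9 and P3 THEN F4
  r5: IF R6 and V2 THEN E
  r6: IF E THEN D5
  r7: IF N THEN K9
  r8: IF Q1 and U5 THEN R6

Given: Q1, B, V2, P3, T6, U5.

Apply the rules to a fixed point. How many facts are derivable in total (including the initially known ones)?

Round 1: r8 [IF Q1 and U5 THEN R6]. Adds R6.
Round 2: r5 [IF R6 and V2 THEN E]. Adds E.
Round 3: r3 [IF E and P3 THEN N]; r6 [IF E THEN D5]. Adds N, D5.
Round 4: r7 [IF N THEN K9]. Adds K9.
Round 5: r4 [IF K9 and P3 THEN F4]. Adds F4.
Closure: {B, D5, E, F4, K9, N, P3, Q1, R6, T6, U5, V2} — 12 facts.

12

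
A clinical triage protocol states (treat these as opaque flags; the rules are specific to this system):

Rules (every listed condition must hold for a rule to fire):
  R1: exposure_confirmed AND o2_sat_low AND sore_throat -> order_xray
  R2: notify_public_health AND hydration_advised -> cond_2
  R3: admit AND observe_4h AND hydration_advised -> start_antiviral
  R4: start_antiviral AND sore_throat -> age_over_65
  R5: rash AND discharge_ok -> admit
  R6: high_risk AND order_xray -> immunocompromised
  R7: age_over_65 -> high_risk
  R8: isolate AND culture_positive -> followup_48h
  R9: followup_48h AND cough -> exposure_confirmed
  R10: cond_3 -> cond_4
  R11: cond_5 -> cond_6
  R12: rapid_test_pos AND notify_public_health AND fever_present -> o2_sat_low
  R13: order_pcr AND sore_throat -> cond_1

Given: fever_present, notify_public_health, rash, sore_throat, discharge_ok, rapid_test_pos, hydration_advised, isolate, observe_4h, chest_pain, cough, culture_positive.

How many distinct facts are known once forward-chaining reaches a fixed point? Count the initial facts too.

22

[1] R2 [notify_public_health AND hydration_advised -> cond_2]; R5 [rash AND discharge_ok -> admit]; R8 [isolate AND culture_positive -> followup_48h]; R12 [rapid_test_pos AND notify_public_health AND fever_present -> o2_sat_low]. ⇒ new: cond_2, admit, followup_48h, o2_sat_low.
[2] R3 [admit AND observe_4h AND hydration_advised -> start_antiviral]; R9 [followup_48h AND cough -> exposure_confirmed]. ⇒ new: start_antiviral, exposure_confirmed.
[3] R1 [exposure_confirmed AND o2_sat_low AND sore_throat -> order_xray]; R4 [start_antiviral AND sore_throat -> age_over_65]. ⇒ new: order_xray, age_over_65.
[4] R7 [age_over_65 -> high_risk]. ⇒ new: high_risk.
[5] R6 [high_risk AND order_xray -> immunocompromised]. ⇒ new: immunocompromised.
Closure: {admit, age_over_65, chest_pain, cond_2, cough, culture_positive, discharge_ok, exposure_confirmed, fever_present, followup_48h, high_risk, hydration_advised, immunocompromised, isolate, notify_public_health, o2_sat_low, observe_4h, order_xray, rapid_test_pos, rash, sore_throat, start_antiviral} — 22 facts.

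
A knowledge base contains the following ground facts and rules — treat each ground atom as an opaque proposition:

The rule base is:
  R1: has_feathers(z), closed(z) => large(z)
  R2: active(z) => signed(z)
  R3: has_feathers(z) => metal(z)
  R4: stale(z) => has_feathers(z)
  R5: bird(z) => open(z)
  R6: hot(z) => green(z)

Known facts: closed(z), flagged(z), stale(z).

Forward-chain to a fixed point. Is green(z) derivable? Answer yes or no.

no

Round 1: R4 [stale(z) => has_feathers(z)]. New: has_feathers(z).
Round 2: R1 [has_feathers(z), closed(z) => large(z)]; R3 [has_feathers(z) => metal(z)]. New: large(z), metal(z).
Fixed point reached. green(z) is concluded only by R6; R6 needs hot(z) (never derived).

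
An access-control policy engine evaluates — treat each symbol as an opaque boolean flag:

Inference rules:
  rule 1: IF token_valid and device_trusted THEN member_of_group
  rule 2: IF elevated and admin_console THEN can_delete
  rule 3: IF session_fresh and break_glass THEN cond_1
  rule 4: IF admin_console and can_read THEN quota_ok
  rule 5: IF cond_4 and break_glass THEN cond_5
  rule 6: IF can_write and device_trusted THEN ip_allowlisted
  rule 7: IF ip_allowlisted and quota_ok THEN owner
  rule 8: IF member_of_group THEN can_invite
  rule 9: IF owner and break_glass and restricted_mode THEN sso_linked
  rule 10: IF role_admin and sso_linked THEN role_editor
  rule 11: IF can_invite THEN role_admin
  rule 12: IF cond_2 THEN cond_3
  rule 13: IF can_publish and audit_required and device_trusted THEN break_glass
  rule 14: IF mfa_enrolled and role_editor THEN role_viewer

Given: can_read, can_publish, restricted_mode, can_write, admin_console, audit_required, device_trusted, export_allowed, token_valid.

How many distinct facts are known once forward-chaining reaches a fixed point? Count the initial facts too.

18

[1] rule 1 [IF token_valid and device_trusted THEN member_of_group]; rule 4 [IF admin_console and can_read THEN quota_ok]; rule 6 [IF can_write and device_trusted THEN ip_allowlisted]; rule 13 [IF can_publish and audit_required and device_trusted THEN break_glass]. ⇒ new: member_of_group, quota_ok, ip_allowlisted, break_glass.
[2] rule 7 [IF ip_allowlisted and quota_ok THEN owner]; rule 8 [IF member_of_group THEN can_invite]. ⇒ new: owner, can_invite.
[3] rule 9 [IF owner and break_glass and restricted_mode THEN sso_linked]; rule 11 [IF can_invite THEN role_admin]. ⇒ new: sso_linked, role_admin.
[4] rule 10 [IF role_admin and sso_linked THEN role_editor]. ⇒ new: role_editor.
Closure: {admin_console, audit_required, break_glass, can_invite, can_publish, can_read, can_write, device_trusted, export_allowed, ip_allowlisted, member_of_group, owner, quota_ok, restricted_mode, role_admin, role_editor, sso_linked, token_valid} — 18 facts.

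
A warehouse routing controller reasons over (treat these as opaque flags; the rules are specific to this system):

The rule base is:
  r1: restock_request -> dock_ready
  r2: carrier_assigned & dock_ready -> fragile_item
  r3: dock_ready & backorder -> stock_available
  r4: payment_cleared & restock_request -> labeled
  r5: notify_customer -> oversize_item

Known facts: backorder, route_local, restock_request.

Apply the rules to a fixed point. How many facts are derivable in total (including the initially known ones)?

Round 1 — r1, derive dock_ready.
Round 2 — r3, derive stock_available.
Closure: {backorder, dock_ready, restock_request, route_local, stock_available} — 5 facts.

5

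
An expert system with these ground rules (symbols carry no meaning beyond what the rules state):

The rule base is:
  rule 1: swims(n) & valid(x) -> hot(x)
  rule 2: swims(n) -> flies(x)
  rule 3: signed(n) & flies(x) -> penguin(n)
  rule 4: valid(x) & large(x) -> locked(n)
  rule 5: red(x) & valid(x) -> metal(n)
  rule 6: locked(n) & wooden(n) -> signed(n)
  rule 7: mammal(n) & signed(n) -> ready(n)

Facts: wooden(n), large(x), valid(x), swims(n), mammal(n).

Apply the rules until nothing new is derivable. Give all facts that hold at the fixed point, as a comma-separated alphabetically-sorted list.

flies(x), hot(x), large(x), locked(n), mammal(n), penguin(n), ready(n), signed(n), swims(n), valid(x), wooden(n)

[1] rule 1 [swims(n) & valid(x) -> hot(x)]; rule 2 [swims(n) -> flies(x)]; rule 4 [valid(x) & large(x) -> locked(n)]. ⇒ new: hot(x), flies(x), locked(n).
[2] rule 6 [locked(n) & wooden(n) -> signed(n)]. ⇒ new: signed(n).
[3] rule 3 [signed(n) & flies(x) -> penguin(n)]; rule 7 [mammal(n) & signed(n) -> ready(n)]. ⇒ new: penguin(n), ready(n).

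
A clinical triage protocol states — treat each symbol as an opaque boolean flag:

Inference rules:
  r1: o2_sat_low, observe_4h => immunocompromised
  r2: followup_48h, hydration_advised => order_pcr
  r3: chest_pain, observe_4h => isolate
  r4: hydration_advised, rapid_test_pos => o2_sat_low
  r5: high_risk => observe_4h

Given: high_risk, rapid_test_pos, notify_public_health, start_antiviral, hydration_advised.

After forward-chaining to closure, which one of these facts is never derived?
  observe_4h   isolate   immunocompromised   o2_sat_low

isolate

Round 1: r4 [hydration_advised, rapid_test_pos => o2_sat_low]; r5 [high_risk => observe_4h]. Adds o2_sat_low, observe_4h.
Round 2: r1 [o2_sat_low, observe_4h => immunocompromised]. Adds immunocompromised.
Derived: o2_sat_low (round 1), immunocompromised (round 2), observe_4h (round 1). isolate never appears in any round.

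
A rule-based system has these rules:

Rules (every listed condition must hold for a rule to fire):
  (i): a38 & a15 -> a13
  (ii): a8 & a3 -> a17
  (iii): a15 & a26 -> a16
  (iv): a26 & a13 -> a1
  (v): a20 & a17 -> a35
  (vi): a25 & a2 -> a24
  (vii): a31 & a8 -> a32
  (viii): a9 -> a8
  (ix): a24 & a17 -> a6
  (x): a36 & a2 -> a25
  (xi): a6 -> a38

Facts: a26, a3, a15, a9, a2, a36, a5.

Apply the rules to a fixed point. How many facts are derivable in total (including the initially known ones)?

Round 1 fires (iii), (viii), (x), giving a16, a8, a25.
Round 2 fires (ii), (vi), giving a17, a24.
Round 3 fires (ix), giving a6.
Round 4 fires (xi), giving a38.
Round 5 fires (i), giving a13.
Round 6 fires (iv), giving a1.
Closure: {a1, a13, a15, a16, a17, a2, a24, a25, a26, a3, a36, a38, a5, a6, a8, a9} — 16 facts.

16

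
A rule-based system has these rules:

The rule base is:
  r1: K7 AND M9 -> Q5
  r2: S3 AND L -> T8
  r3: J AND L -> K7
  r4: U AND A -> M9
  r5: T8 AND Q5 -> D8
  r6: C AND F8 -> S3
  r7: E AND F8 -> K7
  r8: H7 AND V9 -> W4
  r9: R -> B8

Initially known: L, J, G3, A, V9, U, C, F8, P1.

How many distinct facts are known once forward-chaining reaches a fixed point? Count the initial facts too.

15

Round 1 fires r3, r4, r6, giving K7, M9, S3.
Round 2 fires r1, r2, giving Q5, T8.
Round 3 fires r5, giving D8.
Closure: {A, C, D8, F8, G3, J, K7, L, M9, P1, Q5, S3, T8, U, V9} — 15 facts.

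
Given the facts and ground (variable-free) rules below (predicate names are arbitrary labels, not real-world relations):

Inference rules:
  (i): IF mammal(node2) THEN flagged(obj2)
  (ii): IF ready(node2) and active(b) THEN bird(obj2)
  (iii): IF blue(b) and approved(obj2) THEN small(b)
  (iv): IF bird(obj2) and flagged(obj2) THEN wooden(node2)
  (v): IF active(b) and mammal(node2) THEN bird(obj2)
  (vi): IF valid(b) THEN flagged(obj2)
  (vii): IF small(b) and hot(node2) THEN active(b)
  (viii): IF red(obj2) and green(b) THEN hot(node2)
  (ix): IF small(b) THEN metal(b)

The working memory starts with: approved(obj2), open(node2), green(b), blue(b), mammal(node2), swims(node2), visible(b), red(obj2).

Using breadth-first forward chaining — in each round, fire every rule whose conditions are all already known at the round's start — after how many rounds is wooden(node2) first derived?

[1] (i) [IF mammal(node2) THEN flagged(obj2)]; (iii) [IF blue(b) and approved(obj2) THEN small(b)]; (viii) [IF red(obj2) and green(b) THEN hot(node2)]. ⇒ new: flagged(obj2), small(b), hot(node2).
[2] (vii) [IF small(b) and hot(node2) THEN active(b)]; (ix) [IF small(b) THEN metal(b)]. ⇒ new: active(b), metal(b).
[3] (v) [IF active(b) and mammal(node2) THEN bird(obj2)]. ⇒ new: bird(obj2).
[4] (iv) [IF bird(obj2) and flagged(obj2) THEN wooden(node2)]. ⇒ new: wooden(node2).
wooden(node2) first appears in round 4.

4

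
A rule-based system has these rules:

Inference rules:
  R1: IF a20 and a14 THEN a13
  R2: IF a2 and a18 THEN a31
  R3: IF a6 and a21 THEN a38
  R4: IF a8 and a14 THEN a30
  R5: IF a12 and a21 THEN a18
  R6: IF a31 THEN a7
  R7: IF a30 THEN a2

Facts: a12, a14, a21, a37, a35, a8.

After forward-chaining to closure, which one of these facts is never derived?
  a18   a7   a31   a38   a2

[1] R4 [IF a8 and a14 THEN a30]; R5 [IF a12 and a21 THEN a18]. ⇒ new: a30, a18.
[2] R7 [IF a30 THEN a2]. ⇒ new: a2.
[3] R2 [IF a2 and a18 THEN a31]. ⇒ new: a31.
[4] R6 [IF a31 THEN a7]. ⇒ new: a7.
Derived: a2 (round 2), a31 (round 3), a18 (round 1), a7 (round 4). a38 never appears in any round.

a38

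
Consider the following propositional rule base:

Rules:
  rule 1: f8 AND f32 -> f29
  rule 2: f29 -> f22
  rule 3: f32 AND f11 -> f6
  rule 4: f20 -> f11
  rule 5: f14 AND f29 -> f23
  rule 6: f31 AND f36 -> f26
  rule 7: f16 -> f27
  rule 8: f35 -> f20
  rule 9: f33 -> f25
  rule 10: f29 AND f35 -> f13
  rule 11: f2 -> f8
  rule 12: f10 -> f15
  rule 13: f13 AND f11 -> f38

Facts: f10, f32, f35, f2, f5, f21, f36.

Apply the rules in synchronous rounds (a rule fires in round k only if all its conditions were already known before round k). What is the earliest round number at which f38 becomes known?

Round 1: rule 8 [f35 -> f20]; rule 11 [f2 -> f8]; rule 12 [f10 -> f15]. New: f20, f8, f15.
Round 2: rule 1 [f8 AND f32 -> f29]; rule 4 [f20 -> f11]. New: f29, f11.
Round 3: rule 2 [f29 -> f22]; rule 3 [f32 AND f11 -> f6]; rule 10 [f29 AND f35 -> f13]. New: f22, f6, f13.
Round 4: rule 13 [f13 AND f11 -> f38]. New: f38.
f38 first appears in round 4.

4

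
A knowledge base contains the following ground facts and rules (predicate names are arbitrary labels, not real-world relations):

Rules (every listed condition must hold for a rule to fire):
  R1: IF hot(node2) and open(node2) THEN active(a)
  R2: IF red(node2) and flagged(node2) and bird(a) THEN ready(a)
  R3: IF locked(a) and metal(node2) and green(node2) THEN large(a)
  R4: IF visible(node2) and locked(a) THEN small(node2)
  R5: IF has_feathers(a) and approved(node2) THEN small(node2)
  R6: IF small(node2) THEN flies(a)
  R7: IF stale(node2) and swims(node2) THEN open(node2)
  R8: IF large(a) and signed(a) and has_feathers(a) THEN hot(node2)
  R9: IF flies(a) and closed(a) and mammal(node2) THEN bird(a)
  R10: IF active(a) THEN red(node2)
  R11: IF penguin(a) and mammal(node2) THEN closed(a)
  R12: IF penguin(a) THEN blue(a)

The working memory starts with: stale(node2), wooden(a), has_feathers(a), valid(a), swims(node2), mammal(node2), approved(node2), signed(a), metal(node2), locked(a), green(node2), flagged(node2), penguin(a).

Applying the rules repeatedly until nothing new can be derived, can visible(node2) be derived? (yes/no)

Round 1: R3 [IF locked(a) and metal(node2) and green(node2) THEN large(a)]; R5 [IF has_feathers(a) and approved(node2) THEN small(node2)]; R7 [IF stale(node2) and swims(node2) THEN open(node2)]; R11 [IF penguin(a) and mammal(node2) THEN closed(a)]; R12 [IF penguin(a) THEN blue(a)]. New: large(a), small(node2), open(node2), closed(a), blue(a).
Round 2: R6 [IF small(node2) THEN flies(a)]; R8 [IF large(a) and signed(a) and has_feathers(a) THEN hot(node2)]. New: flies(a), hot(node2).
Round 3: R1 [IF hot(node2) and open(node2) THEN active(a)]; R9 [IF flies(a) and closed(a) and mammal(node2) THEN bird(a)]. New: active(a), bird(a).
Round 4: R10 [IF active(a) THEN red(node2)]. New: red(node2).
Round 5: R2 [IF red(node2) and flagged(node2) and bird(a) THEN ready(a)]. New: ready(a).
Fixed point reached. No rule has visible(node2) as a consequent, and it is not given.

no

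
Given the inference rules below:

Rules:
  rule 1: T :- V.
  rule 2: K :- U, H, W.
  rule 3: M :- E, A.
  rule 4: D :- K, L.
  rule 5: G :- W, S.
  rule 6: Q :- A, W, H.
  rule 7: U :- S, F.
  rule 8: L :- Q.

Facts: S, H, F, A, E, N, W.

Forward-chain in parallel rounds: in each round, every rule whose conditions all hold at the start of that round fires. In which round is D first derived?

Round 1: rule 3 [M :- E, A.]; rule 5 [G :- W, S.]; rule 6 [Q :- A, W, H.]; rule 7 [U :- S, F.]. Adds M, G, Q, U.
Round 2: rule 2 [K :- U, H, W.]; rule 8 [L :- Q.]. Adds K, L.
Round 3: rule 4 [D :- K, L.]. Adds D.
D first appears in round 3.

3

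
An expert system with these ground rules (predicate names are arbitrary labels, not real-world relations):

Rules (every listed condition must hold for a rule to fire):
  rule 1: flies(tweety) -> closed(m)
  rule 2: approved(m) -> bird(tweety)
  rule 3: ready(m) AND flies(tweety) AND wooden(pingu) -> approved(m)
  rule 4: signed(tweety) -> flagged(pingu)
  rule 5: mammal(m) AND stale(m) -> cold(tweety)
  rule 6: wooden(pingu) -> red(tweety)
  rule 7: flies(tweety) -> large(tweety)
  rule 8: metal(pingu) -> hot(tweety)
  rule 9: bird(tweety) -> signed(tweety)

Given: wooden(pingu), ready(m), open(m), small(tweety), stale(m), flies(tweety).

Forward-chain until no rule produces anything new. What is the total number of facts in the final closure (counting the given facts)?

Round 1 — rule 1, rule 3, rule 6, rule 7, derive closed(m), approved(m), red(tweety), large(tweety).
Round 2 — rule 2, derive bird(tweety).
Round 3 — rule 9, derive signed(tweety).
Round 4 — rule 4, derive flagged(pingu).
Closure: {approved(m), bird(tweety), closed(m), flagged(pingu), flies(tweety), large(tweety), open(m), ready(m), red(tweety), signed(tweety), small(tweety), stale(m), wooden(pingu)} — 13 facts.

13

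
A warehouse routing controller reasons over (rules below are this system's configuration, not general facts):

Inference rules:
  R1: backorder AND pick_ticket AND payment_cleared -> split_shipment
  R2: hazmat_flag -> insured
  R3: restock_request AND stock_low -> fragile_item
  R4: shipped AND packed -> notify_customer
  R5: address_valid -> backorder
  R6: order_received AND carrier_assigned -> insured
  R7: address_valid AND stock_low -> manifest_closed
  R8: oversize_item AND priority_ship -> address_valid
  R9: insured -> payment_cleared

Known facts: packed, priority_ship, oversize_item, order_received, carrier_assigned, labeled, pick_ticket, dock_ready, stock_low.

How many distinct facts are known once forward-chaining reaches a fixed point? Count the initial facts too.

15

[1] R6 [order_received AND carrier_assigned -> insured]; R8 [oversize_item AND priority_ship -> address_valid]. ⇒ new: insured, address_valid.
[2] R5 [address_valid -> backorder]; R7 [address_valid AND stock_low -> manifest_closed]; R9 [insured -> payment_cleared]. ⇒ new: backorder, manifest_closed, payment_cleared.
[3] R1 [backorder AND pick_ticket AND payment_cleared -> split_shipment]. ⇒ new: split_shipment.
Closure: {address_valid, backorder, carrier_assigned, dock_ready, insured, labeled, manifest_closed, order_received, oversize_item, packed, payment_cleared, pick_ticket, priority_ship, split_shipment, stock_low} — 15 facts.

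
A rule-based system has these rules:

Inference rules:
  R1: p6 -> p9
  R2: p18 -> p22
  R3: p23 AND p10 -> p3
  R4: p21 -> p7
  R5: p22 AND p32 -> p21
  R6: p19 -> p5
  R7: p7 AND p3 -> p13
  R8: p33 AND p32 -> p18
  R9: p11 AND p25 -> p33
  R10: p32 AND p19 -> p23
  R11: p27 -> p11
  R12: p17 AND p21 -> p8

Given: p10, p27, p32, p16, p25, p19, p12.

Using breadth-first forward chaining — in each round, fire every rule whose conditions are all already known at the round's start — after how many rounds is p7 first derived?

6

Round 1 — R6, R10, R11, derive p5, p23, p11.
Round 2 — R3, R9, derive p3, p33.
Round 3 — R8, derive p18.
Round 4 — R2, derive p22.
Round 5 — R5, derive p21.
Round 6 — R4, derive p7.
p7 first appears in round 6.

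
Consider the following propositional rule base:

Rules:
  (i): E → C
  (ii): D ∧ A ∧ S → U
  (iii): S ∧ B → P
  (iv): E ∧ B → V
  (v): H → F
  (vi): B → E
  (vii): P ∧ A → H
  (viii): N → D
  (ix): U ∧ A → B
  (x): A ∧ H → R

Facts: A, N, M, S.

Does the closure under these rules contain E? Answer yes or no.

Round 1 fires (viii), giving D.
Round 2 fires (ii), giving U.
Round 3 fires (ix), giving B.
Round 4 fires (iii), (vi), giving P, E.
Round 5 fires (i), (iv), (vii), giving C, V, H.
Round 6 fires (v), (x), giving F, R.
E appears in round 4, so it is derivable.

yes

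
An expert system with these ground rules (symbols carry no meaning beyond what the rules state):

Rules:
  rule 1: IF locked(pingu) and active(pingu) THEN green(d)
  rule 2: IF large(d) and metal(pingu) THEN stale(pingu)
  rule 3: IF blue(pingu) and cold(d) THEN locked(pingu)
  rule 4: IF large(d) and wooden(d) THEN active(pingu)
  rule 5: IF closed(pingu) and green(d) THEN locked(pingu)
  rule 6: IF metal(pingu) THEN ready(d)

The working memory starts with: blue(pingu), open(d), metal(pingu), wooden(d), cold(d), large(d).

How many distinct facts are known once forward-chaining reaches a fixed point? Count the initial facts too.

11

Round 1: rule 2 [IF large(d) and metal(pingu) THEN stale(pingu)]; rule 3 [IF blue(pingu) and cold(d) THEN locked(pingu)]; rule 4 [IF large(d) and wooden(d) THEN active(pingu)]; rule 6 [IF metal(pingu) THEN ready(d)]. Adds stale(pingu), locked(pingu), active(pingu), ready(d).
Round 2: rule 1 [IF locked(pingu) and active(pingu) THEN green(d)]. Adds green(d).
Closure: {active(pingu), blue(pingu), cold(d), green(d), large(d), locked(pingu), metal(pingu), open(d), ready(d), stale(pingu), wooden(d)} — 11 facts.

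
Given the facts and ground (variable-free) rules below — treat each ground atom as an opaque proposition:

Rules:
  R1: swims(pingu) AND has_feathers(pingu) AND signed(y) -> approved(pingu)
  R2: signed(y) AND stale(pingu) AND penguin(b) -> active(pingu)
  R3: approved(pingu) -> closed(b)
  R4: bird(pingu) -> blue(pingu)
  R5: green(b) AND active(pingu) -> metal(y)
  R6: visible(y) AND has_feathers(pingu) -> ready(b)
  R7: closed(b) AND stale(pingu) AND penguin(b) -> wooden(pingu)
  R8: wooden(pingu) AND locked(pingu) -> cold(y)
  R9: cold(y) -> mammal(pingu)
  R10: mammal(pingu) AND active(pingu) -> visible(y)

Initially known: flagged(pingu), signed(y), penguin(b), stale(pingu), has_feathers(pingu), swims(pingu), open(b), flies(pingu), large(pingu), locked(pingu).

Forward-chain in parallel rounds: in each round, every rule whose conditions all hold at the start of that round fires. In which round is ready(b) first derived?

Round 1: R1 [swims(pingu) AND has_feathers(pingu) AND signed(y) -> approved(pingu)]; R2 [signed(y) AND stale(pingu) AND penguin(b) -> active(pingu)]. Adds approved(pingu), active(pingu).
Round 2: R3 [approved(pingu) -> closed(b)]. Adds closed(b).
Round 3: R7 [closed(b) AND stale(pingu) AND penguin(b) -> wooden(pingu)]. Adds wooden(pingu).
Round 4: R8 [wooden(pingu) AND locked(pingu) -> cold(y)]. Adds cold(y).
Round 5: R9 [cold(y) -> mammal(pingu)]. Adds mammal(pingu).
Round 6: R10 [mammal(pingu) AND active(pingu) -> visible(y)]. Adds visible(y).
Round 7: R6 [visible(y) AND has_feathers(pingu) -> ready(b)]. Adds ready(b).
ready(b) first appears in round 7.

7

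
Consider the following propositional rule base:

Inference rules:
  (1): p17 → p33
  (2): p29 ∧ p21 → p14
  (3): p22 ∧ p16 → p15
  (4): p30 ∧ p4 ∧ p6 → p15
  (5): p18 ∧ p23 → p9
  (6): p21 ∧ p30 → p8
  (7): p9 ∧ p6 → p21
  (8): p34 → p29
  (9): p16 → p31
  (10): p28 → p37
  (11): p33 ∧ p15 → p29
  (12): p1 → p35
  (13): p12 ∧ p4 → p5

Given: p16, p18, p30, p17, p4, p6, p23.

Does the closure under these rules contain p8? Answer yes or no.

[1] (1) [p17 → p33]; (4) [p30 ∧ p4 ∧ p6 → p15]; (5) [p18 ∧ p23 → p9]; (9) [p16 → p31]. ⇒ new: p33, p15, p9, p31.
[2] (7) [p9 ∧ p6 → p21]; (11) [p33 ∧ p15 → p29]. ⇒ new: p21, p29.
[3] (2) [p29 ∧ p21 → p14]; (6) [p21 ∧ p30 → p8]. ⇒ new: p14, p8.
p8 appears in round 3, so it is derivable.

yes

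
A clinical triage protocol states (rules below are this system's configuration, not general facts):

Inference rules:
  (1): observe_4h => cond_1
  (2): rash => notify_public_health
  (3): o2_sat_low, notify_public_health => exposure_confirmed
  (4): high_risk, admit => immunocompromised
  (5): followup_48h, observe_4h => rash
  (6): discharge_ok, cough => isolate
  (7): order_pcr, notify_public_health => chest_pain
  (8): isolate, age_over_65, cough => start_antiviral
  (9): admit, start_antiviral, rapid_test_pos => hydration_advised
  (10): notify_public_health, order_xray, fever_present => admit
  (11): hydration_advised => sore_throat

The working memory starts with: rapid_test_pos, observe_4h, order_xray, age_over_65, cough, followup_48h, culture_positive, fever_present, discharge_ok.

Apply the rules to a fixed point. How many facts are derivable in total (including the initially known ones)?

Round 1 fires (1), (5), (6), giving cond_1, rash, isolate.
Round 2 fires (2), (8), giving notify_public_health, start_antiviral.
Round 3 fires (10), giving admit.
Round 4 fires (9), giving hydration_advised.
Round 5 fires (11), giving sore_throat.
Closure: {admit, age_over_65, cond_1, cough, culture_positive, discharge_ok, fever_present, followup_48h, hydration_advised, isolate, notify_public_health, observe_4h, order_xray, rapid_test_pos, rash, sore_throat, start_antiviral} — 17 facts.

17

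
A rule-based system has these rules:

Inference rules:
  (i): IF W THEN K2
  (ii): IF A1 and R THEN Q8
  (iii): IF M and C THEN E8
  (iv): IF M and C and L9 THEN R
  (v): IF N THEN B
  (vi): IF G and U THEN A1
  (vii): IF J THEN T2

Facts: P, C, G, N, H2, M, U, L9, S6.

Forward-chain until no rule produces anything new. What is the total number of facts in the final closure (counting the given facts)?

[1] (iii) [IF M and C THEN E8]; (iv) [IF M and C and L9 THEN R]; (v) [IF N THEN B]; (vi) [IF G and U THEN A1]. ⇒ new: E8, R, B, A1.
[2] (ii) [IF A1 and R THEN Q8]. ⇒ new: Q8.
Closure: {A1, B, C, E8, G, H2, L9, M, N, P, Q8, R, S6, U} — 14 facts.

14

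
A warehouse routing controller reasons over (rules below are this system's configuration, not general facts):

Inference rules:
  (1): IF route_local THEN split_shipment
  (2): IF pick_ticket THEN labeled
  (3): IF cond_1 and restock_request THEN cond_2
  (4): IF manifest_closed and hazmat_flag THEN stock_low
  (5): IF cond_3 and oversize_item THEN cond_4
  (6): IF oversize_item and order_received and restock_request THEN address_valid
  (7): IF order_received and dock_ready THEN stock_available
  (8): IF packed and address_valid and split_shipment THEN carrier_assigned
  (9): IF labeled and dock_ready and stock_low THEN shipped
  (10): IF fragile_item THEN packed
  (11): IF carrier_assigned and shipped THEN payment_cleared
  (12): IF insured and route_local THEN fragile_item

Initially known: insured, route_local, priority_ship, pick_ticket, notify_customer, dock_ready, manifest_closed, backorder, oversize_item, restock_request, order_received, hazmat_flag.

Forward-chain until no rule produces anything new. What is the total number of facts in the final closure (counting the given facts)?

Round 1 — (1), (2), (4), (6), (7), (12), derive split_shipment, labeled, stock_low, address_valid, stock_available, fragile_item.
Round 2 — (9), (10), derive shipped, packed.
Round 3 — (8), derive carrier_assigned.
Round 4 — (11), derive payment_cleared.
Closure: {address_valid, backorder, carrier_assigned, dock_ready, fragile_item, hazmat_flag, insured, labeled, manifest_closed, notify_customer, order_received, oversize_item, packed, payment_cleared, pick_ticket, priority_ship, restock_request, route_local, shipped, split_shipment, stock_available, stock_low} — 22 facts.

22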